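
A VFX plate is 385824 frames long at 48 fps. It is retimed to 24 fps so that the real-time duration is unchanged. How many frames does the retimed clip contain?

192912 frames

Target frames = source frames × (target rate / source rate) = 385824 × (24)/(48) = 385824 × 1/2 = 192912.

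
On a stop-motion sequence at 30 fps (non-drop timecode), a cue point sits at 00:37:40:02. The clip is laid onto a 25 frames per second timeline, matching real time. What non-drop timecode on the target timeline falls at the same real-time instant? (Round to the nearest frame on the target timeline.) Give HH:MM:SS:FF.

Source frame index: (0×3600 + 37×60 + 40) × 30 + 2 = 67802.
Real time: 67802 / (30) = 33901/15 s.
Target frame: (33901/15) × (25) = 169505/3 ≈ 56501.667 → 56502.
At 25 labels/s: frame 56502 → 00:37:40:02.

00:37:40:02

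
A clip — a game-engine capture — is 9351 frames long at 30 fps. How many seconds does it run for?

311.7 seconds

Running time = 9351 / (30) = 311.7 s.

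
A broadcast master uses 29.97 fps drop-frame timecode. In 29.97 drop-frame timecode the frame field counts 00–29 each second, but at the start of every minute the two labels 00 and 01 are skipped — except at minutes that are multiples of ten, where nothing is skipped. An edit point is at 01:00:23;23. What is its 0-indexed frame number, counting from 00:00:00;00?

108605

Complete 10-minute blocks: 6, each 17982 frames → 107892.
Remaining 0 whole minutes in the current block: 0 frames.
Within the current minute: 23 × 30 + 23 = 713. Total = 107892 + 0 + 713 = 108605.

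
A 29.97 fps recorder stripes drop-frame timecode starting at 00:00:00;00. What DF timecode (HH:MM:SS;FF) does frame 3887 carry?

00:02:09;21

Ten DF minutes hold 17982 frames, so frame 3887 lies in block 0 (frames 0–17981) with 3887 frames into that block.
The block's first minute is 1800 frames and the rest 1798 each; 3887 frames reaches minute 2, so 0 × 18 + 2 × 2 = 4 labels have been skipped so far.
Adding those back, label number 3887 + 4 = 3891 at 30 labels/s is 129 s + 21 f = 0 h 2 min 9 s frame 21, i.e. 00:02:09;21.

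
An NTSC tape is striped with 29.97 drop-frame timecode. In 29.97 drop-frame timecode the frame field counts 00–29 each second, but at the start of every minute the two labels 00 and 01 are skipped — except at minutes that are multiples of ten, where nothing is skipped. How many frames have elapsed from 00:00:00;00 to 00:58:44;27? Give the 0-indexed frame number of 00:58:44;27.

105641

As if non-drop at 30 labels/s: (0 × 3600 + 58 × 60 + 44) × 30 + 27 = 105747.
Minute boundaries passed: 58; those not divisible by 10: 58 − 5 = 53; dropped labels = 2 × 53 = 106.
Actual frame index = 105747 − 106 = 105641.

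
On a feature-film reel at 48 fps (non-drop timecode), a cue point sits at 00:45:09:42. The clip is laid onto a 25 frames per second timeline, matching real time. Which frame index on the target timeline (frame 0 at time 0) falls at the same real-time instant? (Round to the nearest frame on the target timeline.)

frame 67747

Source frame index: (0×3600 + 45×60 + 9) × 48 + 42 = 130074.
Real time: 130074 / (48) = 21679/8 s.
Target frame: (21679/8) × (25) = 541975/8 ≈ 67746.875 → 67747.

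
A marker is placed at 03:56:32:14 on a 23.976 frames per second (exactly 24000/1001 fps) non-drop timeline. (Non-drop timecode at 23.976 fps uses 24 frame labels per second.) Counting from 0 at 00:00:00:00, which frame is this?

340622

Total seconds to the label: (3 × 3600 + 56 × 60 + 32) = 14192.
Frame index = 14192 × 24 + 14 = 340622.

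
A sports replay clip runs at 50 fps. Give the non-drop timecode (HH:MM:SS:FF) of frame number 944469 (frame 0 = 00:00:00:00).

05:14:49:19

944469 ÷ 50 = 18889 full seconds, remainder 19 frames.
18889 s = 5 h 14 min 49 s.
Timecode: 05:14:49:19.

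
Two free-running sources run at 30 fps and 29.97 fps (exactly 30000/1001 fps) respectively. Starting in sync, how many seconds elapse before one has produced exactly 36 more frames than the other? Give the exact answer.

1201.2 seconds

The gap grows by |30000/1001 − 30| = 30/1001 frames per second.
Time for a 36-frame gap: 36 ÷ (30/1001) = 1201.2 s.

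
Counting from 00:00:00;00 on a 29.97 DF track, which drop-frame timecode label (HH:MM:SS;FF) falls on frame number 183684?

01:42:08;28

Each 10-minute DF block holds 10 × 60 × 30 − 9 × 2 = 17982 frames. 183684 ÷ 17982 → 10 full blocks, remainder 3864.
Within the partial block the first minute is 1800 frames and each further minute 1798, so 2 further minute boundaries passed. Total skipped labels = 18 × 10 + 2 × 2 = 184.
Non-drop label index = 183684 + 184 = 183868; at 30 labels/s that is 01:42:08:28, i.e. DF 01:42:08;28.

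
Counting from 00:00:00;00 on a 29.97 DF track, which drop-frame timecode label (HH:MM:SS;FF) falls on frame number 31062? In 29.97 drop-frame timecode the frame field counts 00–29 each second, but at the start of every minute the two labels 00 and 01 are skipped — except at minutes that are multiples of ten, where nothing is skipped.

00:17:16;14

Each 10-minute DF block holds 10 × 60 × 30 − 9 × 2 = 17982 frames. 31062 ÷ 17982 → 1 full block, remainder 13080.
Within the partial block the first minute is 1800 frames and each further minute 1798, so 7 further minute boundaries passed. Total skipped labels = 18 × 1 + 2 × 7 = 32.
Non-drop label index = 31062 + 32 = 31094; at 30 labels/s that is 00:17:16:14, i.e. DF 00:17:16;14.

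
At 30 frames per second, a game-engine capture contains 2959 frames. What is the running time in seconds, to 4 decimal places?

Running time = 2959 × 1/30 = 2959/30 s ≈ 98.6333 s.

98.6333 seconds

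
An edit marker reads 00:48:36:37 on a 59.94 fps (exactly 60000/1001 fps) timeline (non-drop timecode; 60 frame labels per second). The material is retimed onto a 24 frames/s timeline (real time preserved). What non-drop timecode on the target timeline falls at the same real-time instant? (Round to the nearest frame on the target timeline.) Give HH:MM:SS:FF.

00:48:39:13

Source frame index: (0×3600 + 48×60 + 36) × 60 + 37 = 174997.
Real time: 174997 / (60000/1001) = 175171997/60000 s.
Target frame: (175171997/60000) × (24) = 175171997/2500 ≈ 70068.799 → 70069.
At 24 labels/s: frame 70069 → 00:48:39:13.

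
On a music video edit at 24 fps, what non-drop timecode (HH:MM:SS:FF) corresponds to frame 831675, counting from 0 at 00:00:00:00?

831675 ÷ 24 = 34653 full seconds, remainder 3 frames.
34653 s = 9 h 37 min 33 s.
Timecode: 09:37:33:03.

09:37:33:03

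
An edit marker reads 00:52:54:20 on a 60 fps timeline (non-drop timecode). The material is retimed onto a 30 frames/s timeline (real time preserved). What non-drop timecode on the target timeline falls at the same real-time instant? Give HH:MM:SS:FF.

Source frame index: (0×3600 + 52×60 + 54) × 60 + 20 = 190460.
Real time: 190460 / (60) = 9523/3 s.
Target frame: (9523/3) × (30) = 95230.
At 30 labels/s: frame 95230 → 00:52:54:10.

00:52:54:10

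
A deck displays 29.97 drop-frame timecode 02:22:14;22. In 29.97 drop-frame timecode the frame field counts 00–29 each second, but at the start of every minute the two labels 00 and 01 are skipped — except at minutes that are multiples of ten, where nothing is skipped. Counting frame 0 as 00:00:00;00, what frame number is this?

255786

As if non-drop at 30 labels/s: (2 × 3600 + 22 × 60 + 14) × 30 + 22 = 256042.
Minute boundaries passed: 142; those not divisible by 10: 142 − 14 = 128; dropped labels = 2 × 128 = 256.
Actual frame index = 256042 − 256 = 255786.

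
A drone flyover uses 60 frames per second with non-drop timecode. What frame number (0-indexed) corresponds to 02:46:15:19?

598519

Total seconds to the label: (2 × 3600 + 46 × 60 + 15) = 9975.
Frame index = 9975 × 60 + 19 = 598519.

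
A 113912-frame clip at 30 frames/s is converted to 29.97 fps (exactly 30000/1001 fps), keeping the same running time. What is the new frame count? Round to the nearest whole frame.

113798 frames

Frames at target rate = 113912 × (30000/1001) / (30) = 113912000/1001 ≈ 113798.202.
Nearest whole frame: 113798.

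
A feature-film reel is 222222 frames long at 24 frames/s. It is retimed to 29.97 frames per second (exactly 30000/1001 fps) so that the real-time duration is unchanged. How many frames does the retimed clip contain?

Target frames = source frames × (target rate / source rate) = 222222 × (30000/1001)/(24) = 222222 × 1250/1001 = 277500.

277500 frames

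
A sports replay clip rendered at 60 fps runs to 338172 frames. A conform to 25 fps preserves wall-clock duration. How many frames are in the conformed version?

140905 frames

Target frames = source frames × (target rate / source rate) = 338172 × (25)/(60) = 338172 × 5/12 = 140905.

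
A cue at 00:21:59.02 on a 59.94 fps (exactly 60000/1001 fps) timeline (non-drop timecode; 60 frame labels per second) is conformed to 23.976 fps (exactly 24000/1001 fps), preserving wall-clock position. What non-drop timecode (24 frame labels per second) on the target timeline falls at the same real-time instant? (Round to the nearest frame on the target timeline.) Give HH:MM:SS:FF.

Source frame index: (0×3600 + 21×60 + 59) × 60 + 2 = 79142.
Real time: 79142 / (60000/1001) = 39610571/30000 s.
Target frame: (39610571/30000) × (24000/1001) = 158284/5 ≈ 31656.800 → 31657.
At 24 labels/s: frame 31657 → 00:21:59:01.

00:21:59:01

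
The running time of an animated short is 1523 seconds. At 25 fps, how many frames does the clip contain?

Frames = 1523 × 25 = 38075.

38075 frames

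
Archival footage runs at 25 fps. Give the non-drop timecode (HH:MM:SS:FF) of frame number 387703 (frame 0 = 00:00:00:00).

04:18:28:03

387703 ÷ 25 = 15508 full seconds, remainder 3 frames.
15508 s = 4 h 18 min 28 s.
Timecode: 04:18:28:03.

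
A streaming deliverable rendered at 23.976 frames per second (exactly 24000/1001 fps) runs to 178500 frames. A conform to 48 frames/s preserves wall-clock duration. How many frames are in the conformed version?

357357 frames

Target frames = source frames × (target rate / source rate) = 178500 × (48)/(24000/1001) = 178500 × 1001/500 = 357357.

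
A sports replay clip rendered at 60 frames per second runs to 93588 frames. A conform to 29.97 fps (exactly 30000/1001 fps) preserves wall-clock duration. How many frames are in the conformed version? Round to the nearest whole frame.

46747 frames

Frames at target rate = 93588 × (30000/1001) / (60) = 4254000/91 ≈ 46747.253.
Nearest whole frame: 46747.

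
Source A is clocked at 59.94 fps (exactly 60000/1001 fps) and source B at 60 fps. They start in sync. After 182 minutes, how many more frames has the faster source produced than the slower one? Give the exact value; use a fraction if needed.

7200/11 frames

182 min = 10920 s.
A emits 60000/1001 × 10920 = 7200000/11 frames; B emits 60 × 10920 = 655200.
Difference = 7200/11 frames (≈ 654.5455); B is ahead of A.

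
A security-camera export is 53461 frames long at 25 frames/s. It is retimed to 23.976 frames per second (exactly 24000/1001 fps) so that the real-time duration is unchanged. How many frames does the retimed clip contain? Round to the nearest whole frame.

51271 frames

Frames at target rate = 53461 × (24000/1001) / (25) = 51322560/1001 ≈ 51271.289.
Nearest whole frame: 51271.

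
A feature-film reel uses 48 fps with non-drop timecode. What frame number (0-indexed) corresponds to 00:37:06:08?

Total seconds to the label: (0 × 3600 + 37 × 60 + 6) = 2226.
Frame index = 2226 × 48 + 8 = 106856.

106856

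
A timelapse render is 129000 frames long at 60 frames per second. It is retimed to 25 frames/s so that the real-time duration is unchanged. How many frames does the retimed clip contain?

Target frames = source frames × (target rate / source rate) = 129000 × (25)/(60) = 129000 × 5/12 = 53750.

53750 frames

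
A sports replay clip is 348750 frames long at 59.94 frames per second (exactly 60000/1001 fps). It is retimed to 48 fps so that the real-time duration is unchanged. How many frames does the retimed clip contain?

Target frames = source frames × (target rate / source rate) = 348750 × (48)/(60000/1001) = 348750 × 1001/1250 = 279279.

279279 frames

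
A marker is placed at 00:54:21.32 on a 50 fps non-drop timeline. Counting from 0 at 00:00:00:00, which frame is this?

163082

Total seconds to the label: (0 × 3600 + 54 × 60 + 21) = 3261.
Frame index = 3261 × 50 + 32 = 163082.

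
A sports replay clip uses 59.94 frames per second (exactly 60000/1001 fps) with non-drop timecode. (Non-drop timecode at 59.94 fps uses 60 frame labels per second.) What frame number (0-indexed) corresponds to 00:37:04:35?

133475

Total seconds to the label: (0 × 3600 + 37 × 60 + 4) = 2224.
Frame index = 2224 × 60 + 35 = 133475.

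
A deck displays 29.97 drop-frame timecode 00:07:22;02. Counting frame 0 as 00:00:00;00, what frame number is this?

Complete 10-minute blocks: 0, each 17982 frames → 0.
Remaining 7 whole minutes in the current block: 1800 + 6 × 1798 = 12588 frames.
Within the current minute: 22 × 30 + 2 − 2 = 660 (labels ;00/;01 skipped at this minute). Total = 0 + 12588 + 660 = 13248.

13248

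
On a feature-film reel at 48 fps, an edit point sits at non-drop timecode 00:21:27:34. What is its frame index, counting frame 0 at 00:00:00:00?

Total seconds to the label: (0 × 3600 + 21 × 60 + 27) = 1287.
Frame index = 1287 × 48 + 34 = 61810.

frame 61810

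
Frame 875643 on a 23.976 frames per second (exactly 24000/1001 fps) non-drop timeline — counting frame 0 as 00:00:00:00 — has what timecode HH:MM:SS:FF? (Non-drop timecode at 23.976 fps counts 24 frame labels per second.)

875643 ÷ 24 = 36485 full seconds, remainder 3 frames.
36485 s = 10 h 8 min 5 s.
Timecode: 10:08:05:03.

10:08:05:03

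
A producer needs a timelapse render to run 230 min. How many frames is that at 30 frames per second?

414000 frames

230 min = 13800 s.
Frames = 13800 × 30 = 414000.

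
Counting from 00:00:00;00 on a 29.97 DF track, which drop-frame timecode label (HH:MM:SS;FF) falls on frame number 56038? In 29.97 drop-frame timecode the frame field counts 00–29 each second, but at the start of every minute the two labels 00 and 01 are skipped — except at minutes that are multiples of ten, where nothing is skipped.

00:31:09;24

Each 10-minute DF block holds 10 × 60 × 30 − 9 × 2 = 17982 frames. 56038 ÷ 17982 → 3 full blocks, remainder 2092.
Within the partial block the first minute is 1800 frames and each further minute 1798, so 1 further minute boundary passed. Total skipped labels = 18 × 3 + 2 × 1 = 56.
Non-drop label index = 56038 + 56 = 56094; at 30 labels/s that is 00:31:09:24, i.e. DF 00:31:09;24.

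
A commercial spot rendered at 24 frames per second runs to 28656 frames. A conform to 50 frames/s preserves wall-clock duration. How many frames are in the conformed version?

Target frames = source frames × (target rate / source rate) = 28656 × (50)/(24) = 28656 × 25/12 = 59700.

59700 frames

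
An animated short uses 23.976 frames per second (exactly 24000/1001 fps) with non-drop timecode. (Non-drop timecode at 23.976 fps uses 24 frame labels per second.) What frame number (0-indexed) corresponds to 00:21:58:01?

31633

Total seconds to the label: (0 × 3600 + 21 × 60 + 58) = 1318.
Frame index = 1318 × 24 + 1 = 31633.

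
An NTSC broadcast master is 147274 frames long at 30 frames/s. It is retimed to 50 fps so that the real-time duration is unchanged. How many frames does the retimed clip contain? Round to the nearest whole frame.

Frames at target rate = 147274 × (50) / (30) = 736370/3 ≈ 245456.667.
Nearest whole frame: 245457.

245457 frames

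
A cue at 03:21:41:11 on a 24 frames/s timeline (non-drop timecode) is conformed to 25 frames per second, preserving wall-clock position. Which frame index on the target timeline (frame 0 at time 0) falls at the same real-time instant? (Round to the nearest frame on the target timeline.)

Source frame index: (3×3600 + 21×60 + 41) × 24 + 11 = 290435.
Real time: 290435 / (24) = 290435/24 s.
Target frame: (290435/24) × (25) = 7260875/24 ≈ 302536.458 → 302536.

frame 302536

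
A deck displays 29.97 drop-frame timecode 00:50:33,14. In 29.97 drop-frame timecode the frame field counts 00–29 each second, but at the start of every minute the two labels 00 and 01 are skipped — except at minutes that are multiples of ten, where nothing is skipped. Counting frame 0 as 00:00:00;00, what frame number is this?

Complete 10-minute blocks: 5, each 17982 frames → 89910.
Remaining 0 whole minutes in the current block: 0 frames.
Within the current minute: 33 × 30 + 14 = 1004. Total = 89910 + 0 + 1004 = 90914.

90914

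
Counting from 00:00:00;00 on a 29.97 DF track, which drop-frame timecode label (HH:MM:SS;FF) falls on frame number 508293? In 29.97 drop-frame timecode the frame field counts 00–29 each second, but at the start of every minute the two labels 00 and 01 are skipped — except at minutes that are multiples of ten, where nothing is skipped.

Each 10-minute DF block holds 10 × 60 × 30 − 9 × 2 = 17982 frames. 508293 ÷ 17982 → 28 full blocks, remainder 4797.
Within the partial block the first minute is 1800 frames and each further minute 1798, so 2 further minute boundaries passed. Total skipped labels = 18 × 28 + 2 × 2 = 508.
Non-drop label index = 508293 + 508 = 508801; at 30 labels/s that is 04:42:40:01, i.e. DF 04:42:40;01.

04:42:40;01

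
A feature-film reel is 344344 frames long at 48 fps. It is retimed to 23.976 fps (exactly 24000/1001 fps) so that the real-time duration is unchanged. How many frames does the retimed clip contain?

Target frames = source frames × (target rate / source rate) = 344344 × (24000/1001)/(48) = 344344 × 500/1001 = 172000.

172000 frames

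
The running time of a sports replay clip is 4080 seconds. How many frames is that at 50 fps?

Frames = 4080 × 50 = 204000.

204000 frames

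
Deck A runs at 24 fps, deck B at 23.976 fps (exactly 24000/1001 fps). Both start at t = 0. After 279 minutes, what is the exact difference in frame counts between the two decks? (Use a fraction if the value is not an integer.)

279 min = 16740 s.
A emits 24 × 16740 = 401760 frames; B emits 24000/1001 × 16740 = 401760000/1001.
Difference = 401760/1001 frames (≈ 401.3586); B is behind A.

401760/1001 frames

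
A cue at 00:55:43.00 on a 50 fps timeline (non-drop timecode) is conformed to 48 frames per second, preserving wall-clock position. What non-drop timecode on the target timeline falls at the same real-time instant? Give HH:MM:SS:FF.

Source frame index: (0×3600 + 55×60 + 43) × 50 + 0 = 167150.
Real time: 167150 / (50) = 3343 s.
Target frame: (3343) × (48) = 160464.
At 48 labels/s: frame 160464 → 00:55:43:00.

00:55:43:00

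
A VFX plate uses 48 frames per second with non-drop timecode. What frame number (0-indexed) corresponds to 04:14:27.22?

732838

Total seconds to the label: (4 × 3600 + 14 × 60 + 27) = 15267.
Frame index = 15267 × 48 + 22 = 732838.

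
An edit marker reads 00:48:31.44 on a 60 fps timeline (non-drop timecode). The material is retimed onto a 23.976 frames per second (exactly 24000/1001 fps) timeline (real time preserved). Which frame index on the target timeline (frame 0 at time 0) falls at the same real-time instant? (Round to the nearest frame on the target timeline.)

frame 69812

Source frame index: (0×3600 + 48×60 + 31) × 60 + 44 = 174704.
Real time: 174704 / (60) = 43676/15 s.
Target frame: (43676/15) × (24000/1001) = 69881600/1001 ≈ 69811.788 → 69812.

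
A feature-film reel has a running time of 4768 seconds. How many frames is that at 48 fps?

Frames = 4768 × 48 = 228864.

228864 frames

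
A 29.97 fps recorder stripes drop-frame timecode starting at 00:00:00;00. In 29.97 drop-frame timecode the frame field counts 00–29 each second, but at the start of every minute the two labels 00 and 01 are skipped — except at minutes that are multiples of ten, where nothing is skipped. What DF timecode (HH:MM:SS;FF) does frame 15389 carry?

00:08:33;15

Each 10-minute DF block holds 10 × 60 × 30 − 9 × 2 = 17982 frames. 15389 ÷ 17982 → 0 full blocks, remainder 15389.
Within the partial block the first minute is 1800 frames and each further minute 1798, so 8 further minute boundaries passed. Total skipped labels = 18 × 0 + 2 × 8 = 16.
Non-drop label index = 15389 + 16 = 15405; at 30 labels/s that is 00:08:33:15, i.e. DF 00:08:33;15.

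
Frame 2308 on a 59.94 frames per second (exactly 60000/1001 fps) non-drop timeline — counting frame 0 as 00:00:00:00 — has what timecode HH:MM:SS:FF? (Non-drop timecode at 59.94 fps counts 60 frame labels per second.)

00:00:38:28

2308 ÷ 60 = 38 full seconds, remainder 28 frames.
38 s = 0 h 0 min 38 s.
Timecode: 00:00:38:28.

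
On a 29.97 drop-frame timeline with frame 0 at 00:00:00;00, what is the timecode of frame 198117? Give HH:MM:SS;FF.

01:50:10;15

Ten DF minutes hold 17982 frames, so frame 198117 lies in block 11 (frames 197802–215783) with 315 frames into that block.
The block's first minute is 1800 frames and the rest 1798 each; 315 frames reaches minute 0, so 11 × 18 + 0 × 2 = 198 labels have been skipped so far.
Adding those back, label number 198117 + 198 = 198315 at 30 labels/s is 6610 s + 15 f = 1 h 50 min 10 s frame 15, i.e. 01:50:10;15.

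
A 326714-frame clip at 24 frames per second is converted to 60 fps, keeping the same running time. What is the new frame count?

Target frames = source frames × (target rate / source rate) = 326714 × (60)/(24) = 326714 × 5/2 = 816785.

816785 frames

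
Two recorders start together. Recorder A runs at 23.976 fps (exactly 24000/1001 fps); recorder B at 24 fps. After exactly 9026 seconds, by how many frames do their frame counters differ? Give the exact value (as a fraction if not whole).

A emits 24000/1001 × 9026 = 216624000/1001 frames; B emits 24 × 9026 = 216624.
Difference = 216624/1001 frames (≈ 216.4076); B is ahead of A.

216624/1001 frames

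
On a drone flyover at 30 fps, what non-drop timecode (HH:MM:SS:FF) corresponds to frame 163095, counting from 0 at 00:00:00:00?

01:30:36:15

163095 ÷ 30 = 5436 full seconds, remainder 15 frames.
5436 s = 1 h 30 min 36 s.
Timecode: 01:30:36:15.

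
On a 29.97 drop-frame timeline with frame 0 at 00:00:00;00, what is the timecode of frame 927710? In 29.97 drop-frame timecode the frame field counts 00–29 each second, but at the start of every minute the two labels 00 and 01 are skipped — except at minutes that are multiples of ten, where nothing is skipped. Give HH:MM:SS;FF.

08:35:54;18

Ten DF minutes hold 17982 frames, so frame 927710 lies in block 51 (frames 917082–935063) with 10628 frames into that block.
The block's first minute is 1800 frames and the rest 1798 each; 10628 frames reaches minute 5, so 51 × 18 + 5 × 2 = 928 labels have been skipped so far.
Adding those back, label number 927710 + 928 = 928638 at 30 labels/s is 30954 s + 18 f = 8 h 35 min 54 s frame 18, i.e. 08:35:54;18.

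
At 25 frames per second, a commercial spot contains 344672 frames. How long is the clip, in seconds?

Running time = 344672 / (25) = 13786.88 s.

13786.88 seconds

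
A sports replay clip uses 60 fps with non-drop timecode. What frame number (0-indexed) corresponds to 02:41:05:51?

579951

Total seconds to the label: (2 × 3600 + 41 × 60 + 5) = 9665.
Frame index = 9665 × 60 + 51 = 579951.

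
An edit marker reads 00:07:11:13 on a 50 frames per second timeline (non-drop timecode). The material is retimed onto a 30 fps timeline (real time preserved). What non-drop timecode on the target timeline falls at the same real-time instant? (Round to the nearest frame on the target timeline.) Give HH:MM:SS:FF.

Source frame index: (0×3600 + 7×60 + 11) × 50 + 13 = 21563.
Real time: 21563 / (50) = 21563/50 s.
Target frame: (21563/50) × (30) = 64689/5 ≈ 12937.800 → 12938.
At 30 labels/s: frame 12938 → 00:07:11:08.

00:07:11:08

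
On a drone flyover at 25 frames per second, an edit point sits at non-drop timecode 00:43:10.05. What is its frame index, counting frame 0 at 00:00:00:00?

Total seconds to the label: (0 × 3600 + 43 × 60 + 10) = 2590.
Frame index = 2590 × 25 + 5 = 64755.

frame 64755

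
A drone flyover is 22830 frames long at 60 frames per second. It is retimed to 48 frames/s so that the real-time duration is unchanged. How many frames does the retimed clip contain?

18264 frames

Target frames = source frames × (target rate / source rate) = 22830 × (48)/(60) = 22830 × 4/5 = 18264.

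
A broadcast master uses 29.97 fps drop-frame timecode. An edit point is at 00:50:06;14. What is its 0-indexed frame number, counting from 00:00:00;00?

90104

Complete 10-minute blocks: 5, each 17982 frames → 89910.
Remaining 0 whole minutes in the current block: 0 frames.
Within the current minute: 6 × 30 + 14 = 194. Total = 89910 + 0 + 194 = 90104.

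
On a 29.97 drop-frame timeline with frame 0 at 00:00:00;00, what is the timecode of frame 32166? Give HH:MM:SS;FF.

00:17:53;08

Ten DF minutes hold 17982 frames, so frame 32166 lies in block 1 (frames 17982–35963) with 14184 frames into that block.
The block's first minute is 1800 frames and the rest 1798 each; 14184 frames reaches minute 7, so 1 × 18 + 7 × 2 = 32 labels have been skipped so far.
Adding those back, label number 32166 + 32 = 32198 at 30 labels/s is 1073 s + 8 f = 0 h 17 min 53 s frame 8, i.e. 00:17:53;08.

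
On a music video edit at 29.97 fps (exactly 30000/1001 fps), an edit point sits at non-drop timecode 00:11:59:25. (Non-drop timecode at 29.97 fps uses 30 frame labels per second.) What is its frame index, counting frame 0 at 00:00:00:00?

Total seconds to the label: (0 × 3600 + 11 × 60 + 59) = 719.
Frame index = 719 × 30 + 25 = 21595.

frame 21595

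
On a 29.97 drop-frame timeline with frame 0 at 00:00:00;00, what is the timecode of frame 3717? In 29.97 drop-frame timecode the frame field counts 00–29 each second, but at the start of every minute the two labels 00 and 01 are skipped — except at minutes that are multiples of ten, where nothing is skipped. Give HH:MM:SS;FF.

00:02:04;01

Each 10-minute DF block holds 10 × 60 × 30 − 9 × 2 = 17982 frames. 3717 ÷ 17982 → 0 full blocks, remainder 3717.
Within the partial block the first minute is 1800 frames and each further minute 1798, so 2 further minute boundaries passed. Total skipped labels = 18 × 0 + 2 × 2 = 4.
Non-drop label index = 3717 + 4 = 3721; at 30 labels/s that is 00:02:04:01, i.e. DF 00:02:04;01.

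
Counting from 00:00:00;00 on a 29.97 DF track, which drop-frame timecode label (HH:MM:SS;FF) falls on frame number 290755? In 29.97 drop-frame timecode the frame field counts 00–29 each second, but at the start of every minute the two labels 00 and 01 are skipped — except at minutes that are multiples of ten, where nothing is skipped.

02:41:41;15

Ten DF minutes hold 17982 frames, so frame 290755 lies in block 16 (frames 287712–305693) with 3043 frames into that block.
The block's first minute is 1800 frames and the rest 1798 each; 3043 frames reaches minute 1, so 16 × 18 + 1 × 2 = 290 labels have been skipped so far.
Adding those back, label number 290755 + 290 = 291045 at 30 labels/s is 9701 s + 15 f = 2 h 41 min 41 s frame 15, i.e. 02:41:41;15.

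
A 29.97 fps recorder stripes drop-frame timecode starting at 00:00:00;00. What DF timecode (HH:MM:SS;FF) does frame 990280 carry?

09:10:42;10

Ten DF minutes hold 17982 frames, so frame 990280 lies in block 55 (frames 989010–1006991) with 1270 frames into that block.
The block's first minute is 1800 frames and the rest 1798 each; 1270 frames reaches minute 0, so 55 × 18 + 0 × 2 = 990 labels have been skipped so far.
Adding those back, label number 990280 + 990 = 991270 at 30 labels/s is 33042 s + 10 f = 9 h 10 min 42 s frame 10, i.e. 09:10:42;10.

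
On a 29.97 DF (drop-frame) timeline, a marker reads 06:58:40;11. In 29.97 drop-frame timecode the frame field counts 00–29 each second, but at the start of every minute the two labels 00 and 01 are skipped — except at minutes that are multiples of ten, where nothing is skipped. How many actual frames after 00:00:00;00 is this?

752857

Complete 10-minute blocks: 41, each 17982 frames → 737262.
Remaining 8 whole minutes in the current block: 1800 + 7 × 1798 = 14386 frames.
Within the current minute: 40 × 30 + 11 − 2 = 1209 (labels ;00/;01 skipped at this minute). Total = 737262 + 14386 + 1209 = 752857.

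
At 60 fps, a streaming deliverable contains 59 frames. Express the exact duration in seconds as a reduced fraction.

Running time = 59 ÷ (60) = 59 × 1/60 = 59/60 s.

59/60 seconds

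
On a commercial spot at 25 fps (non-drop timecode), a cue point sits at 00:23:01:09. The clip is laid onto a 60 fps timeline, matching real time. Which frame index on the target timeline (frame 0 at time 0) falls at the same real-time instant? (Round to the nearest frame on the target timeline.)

frame 82882

Source frame index: (0×3600 + 23×60 + 1) × 25 + 9 = 34534.
Real time: 34534 / (25) = 34534/25 s.
Target frame: (34534/25) × (60) = 414408/5 ≈ 82881.600 → 82882.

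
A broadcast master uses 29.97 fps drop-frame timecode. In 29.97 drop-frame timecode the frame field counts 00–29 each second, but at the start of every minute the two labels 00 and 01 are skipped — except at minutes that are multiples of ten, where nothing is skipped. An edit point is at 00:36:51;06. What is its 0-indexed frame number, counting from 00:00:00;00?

As if non-drop at 30 labels/s: (0 × 3600 + 36 × 60 + 51) × 30 + 6 = 66336.
Minute boundaries passed: 36; those not divisible by 10: 36 − 3 = 33; dropped labels = 2 × 33 = 66.
Actual frame index = 66336 − 66 = 66270.

66270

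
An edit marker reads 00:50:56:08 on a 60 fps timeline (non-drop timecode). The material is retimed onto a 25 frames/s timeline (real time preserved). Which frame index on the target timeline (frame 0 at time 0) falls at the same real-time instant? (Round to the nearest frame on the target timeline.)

frame 76403

Source frame index: (0×3600 + 50×60 + 56) × 60 + 8 = 183368.
Real time: 183368 / (60) = 45842/15 s.
Target frame: (45842/15) × (25) = 229210/3 ≈ 76403.333 → 76403.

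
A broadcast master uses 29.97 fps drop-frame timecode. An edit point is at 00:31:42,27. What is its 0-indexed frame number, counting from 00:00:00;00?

57031

Complete 10-minute blocks: 3, each 17982 frames → 53946.
Remaining 1 whole minute in the current block: 1800 + 0 × 1798 = 1800 frames.
Within the current minute: 42 × 30 + 27 − 2 = 1285 (labels ;00/;01 skipped at this minute). Total = 53946 + 1800 + 1285 = 57031.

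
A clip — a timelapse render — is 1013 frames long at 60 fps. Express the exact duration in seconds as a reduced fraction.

1013/60 seconds

Running time = 1013 ÷ (60) = 1013 × 1/60 = 1013/60 s.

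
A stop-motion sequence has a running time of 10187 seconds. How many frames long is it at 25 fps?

Frames = 10187 × 25 = 254675.

254675 frames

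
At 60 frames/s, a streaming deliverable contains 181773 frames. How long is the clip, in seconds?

3029.55 seconds

Running time = 181773 / (60) = 3029.55 s.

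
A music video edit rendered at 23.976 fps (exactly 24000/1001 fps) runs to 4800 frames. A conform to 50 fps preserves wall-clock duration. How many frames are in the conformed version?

10010 frames

Target frames = source frames × (target rate / source rate) = 4800 × (50)/(24000/1001) = 4800 × 1001/480 = 10010.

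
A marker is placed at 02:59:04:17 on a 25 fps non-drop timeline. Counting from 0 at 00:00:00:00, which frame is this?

Total seconds to the label: (2 × 3600 + 59 × 60 + 4) = 10744.
Frame index = 10744 × 25 + 17 = 268617.

268617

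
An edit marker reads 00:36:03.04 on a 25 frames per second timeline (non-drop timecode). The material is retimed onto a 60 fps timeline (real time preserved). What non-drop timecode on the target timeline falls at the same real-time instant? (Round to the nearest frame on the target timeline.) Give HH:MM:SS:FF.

00:36:03:10

Source frame index: (0×3600 + 36×60 + 3) × 25 + 4 = 54079.
Real time: 54079 / (25) = 54079/25 s.
Target frame: (54079/25) × (60) = 648948/5 ≈ 129789.600 → 129790.
At 60 labels/s: frame 129790 → 00:36:03:10.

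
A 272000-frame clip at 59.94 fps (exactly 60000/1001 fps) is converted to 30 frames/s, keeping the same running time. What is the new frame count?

Target frames = source frames × (target rate / source rate) = 272000 × (30)/(60000/1001) = 272000 × 1001/2000 = 136136.

136136 frames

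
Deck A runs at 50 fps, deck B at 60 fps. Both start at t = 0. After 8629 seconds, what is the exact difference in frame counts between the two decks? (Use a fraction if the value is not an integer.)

A emits 50 × 8629 = 431450 frames; B emits 60 × 8629 = 517740.
Difference = 86290 frames; B is ahead of A.

86290 frames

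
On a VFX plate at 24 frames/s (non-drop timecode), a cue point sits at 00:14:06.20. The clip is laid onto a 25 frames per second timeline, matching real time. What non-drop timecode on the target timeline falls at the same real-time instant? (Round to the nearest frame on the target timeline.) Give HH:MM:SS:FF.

00:14:06:21

Source frame index: (0×3600 + 14×60 + 6) × 24 + 20 = 20324.
Real time: 20324 / (24) = 5081/6 s.
Target frame: (5081/6) × (25) = 127025/6 ≈ 21170.833 → 21171.
At 25 labels/s: frame 21171 → 00:14:06:21.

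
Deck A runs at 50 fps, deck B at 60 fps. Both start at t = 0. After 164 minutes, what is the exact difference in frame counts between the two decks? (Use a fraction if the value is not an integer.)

164 min = 9840 s.
A emits 50 × 9840 = 492000 frames; B emits 60 × 9840 = 590400.
Difference = 98400 frames; B is ahead of A.

98400 frames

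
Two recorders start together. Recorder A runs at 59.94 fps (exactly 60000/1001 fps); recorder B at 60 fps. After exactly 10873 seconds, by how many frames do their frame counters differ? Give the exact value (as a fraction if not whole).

A emits 60000/1001 × 10873 = 652380000/1001 frames; B emits 60 × 10873 = 652380.
Difference = 652380/1001 frames (≈ 651.7283); B is ahead of A.

652380/1001 frames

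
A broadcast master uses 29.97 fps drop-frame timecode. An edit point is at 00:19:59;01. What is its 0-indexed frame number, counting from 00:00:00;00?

As if non-drop at 30 labels/s: (0 × 3600 + 19 × 60 + 59) × 30 + 1 = 35971.
Minute boundaries passed: 19; those not divisible by 10: 19 − 1 = 18; dropped labels = 2 × 18 = 36.
Actual frame index = 35971 − 36 = 35935.

35935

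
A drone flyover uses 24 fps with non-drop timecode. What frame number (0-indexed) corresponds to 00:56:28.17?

Total seconds to the label: (0 × 3600 + 56 × 60 + 28) = 3388.
Frame index = 3388 × 24 + 17 = 81329.

frame 81329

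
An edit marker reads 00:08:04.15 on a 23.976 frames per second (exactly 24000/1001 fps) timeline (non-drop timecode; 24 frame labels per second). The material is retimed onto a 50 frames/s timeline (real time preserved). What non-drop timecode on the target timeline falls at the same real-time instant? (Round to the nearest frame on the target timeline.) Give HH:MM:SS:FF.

Source frame index: (0×3600 + 8×60 + 4) × 24 + 15 = 11631.
Real time: 11631 / (24000/1001) = 3880877/8000 s.
Target frame: (3880877/8000) × (50) = 3880877/160 ≈ 24255.481 → 24255.
At 50 labels/s: frame 24255 → 00:08:05:05.

00:08:05:05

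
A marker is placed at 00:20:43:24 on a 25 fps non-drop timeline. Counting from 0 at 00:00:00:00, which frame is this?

frame 31099

Total seconds to the label: (0 × 3600 + 20 × 60 + 43) = 1243.
Frame index = 1243 × 25 + 24 = 31099.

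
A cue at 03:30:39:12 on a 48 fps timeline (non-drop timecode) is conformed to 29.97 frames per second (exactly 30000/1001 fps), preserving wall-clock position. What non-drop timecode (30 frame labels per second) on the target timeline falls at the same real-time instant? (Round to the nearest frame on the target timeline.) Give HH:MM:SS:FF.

03:30:26:19

Source frame index: (3×3600 + 30×60 + 39) × 48 + 12 = 606684.
Real time: 606684 / (48) = 50557/4 s.
Target frame: (50557/4) × (30000/1001) = 29167500/77 ≈ 378798.701 → 378799.
At 30 labels/s: frame 378799 → 03:30:26:19.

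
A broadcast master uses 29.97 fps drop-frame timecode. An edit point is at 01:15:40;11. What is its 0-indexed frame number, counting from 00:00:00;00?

As if non-drop at 30 labels/s: (1 × 3600 + 15 × 60 + 40) × 30 + 11 = 136211.
Minute boundaries passed: 75; those not divisible by 10: 75 − 7 = 68; dropped labels = 2 × 68 = 136.
Actual frame index = 136211 − 136 = 136075.

136075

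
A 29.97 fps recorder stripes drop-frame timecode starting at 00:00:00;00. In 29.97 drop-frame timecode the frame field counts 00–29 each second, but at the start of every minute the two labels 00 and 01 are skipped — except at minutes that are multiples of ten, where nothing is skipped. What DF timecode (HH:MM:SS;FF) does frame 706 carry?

Ten DF minutes hold 17982 frames, so frame 706 lies in block 0 (frames 0–17981) with 706 frames into that block.
The block's first minute is 1800 frames and the rest 1798 each; 706 frames reaches minute 0, so 0 × 18 + 0 × 2 = 0 labels have been skipped so far.
Adding those back, label number 706 + 0 = 706 at 30 labels/s is 23 s + 16 f = 0 h 0 min 23 s frame 16, i.e. 00:00:23;16.

00:00:23;16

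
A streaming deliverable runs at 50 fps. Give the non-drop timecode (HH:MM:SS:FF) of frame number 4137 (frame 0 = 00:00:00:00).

4137 ÷ 50 = 82 full seconds, remainder 37 frames.
82 s = 0 h 1 min 22 s.
Timecode: 00:01:22:37.

00:01:22:37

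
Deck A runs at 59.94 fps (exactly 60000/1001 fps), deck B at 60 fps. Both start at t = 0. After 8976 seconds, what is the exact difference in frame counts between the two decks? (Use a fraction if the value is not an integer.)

48960/91 frames

A emits 60000/1001 × 8976 = 48960000/91 frames; B emits 60 × 8976 = 538560.
Difference = 48960/91 frames (≈ 538.0220); B is ahead of A.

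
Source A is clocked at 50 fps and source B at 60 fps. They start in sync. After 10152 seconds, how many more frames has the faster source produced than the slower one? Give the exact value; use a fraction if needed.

101520 frames

A emits 50 × 10152 = 507600 frames; B emits 60 × 10152 = 609120.
Difference = 101520 frames; B is ahead of A.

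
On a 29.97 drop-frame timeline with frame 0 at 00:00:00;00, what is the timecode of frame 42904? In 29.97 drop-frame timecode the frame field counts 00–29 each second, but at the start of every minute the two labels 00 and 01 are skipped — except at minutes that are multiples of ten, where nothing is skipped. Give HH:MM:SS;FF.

00:23:51;16

Each 10-minute DF block holds 10 × 60 × 30 − 9 × 2 = 17982 frames. 42904 ÷ 17982 → 2 full blocks, remainder 6940.
Within the partial block the first minute is 1800 frames and each further minute 1798, so 3 further minute boundaries passed. Total skipped labels = 18 × 2 + 2 × 3 = 42.
Non-drop label index = 42904 + 42 = 42946; at 30 labels/s that is 00:23:51:16, i.e. DF 00:23:51;16.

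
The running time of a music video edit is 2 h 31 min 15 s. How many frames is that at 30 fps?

272250 frames

2 h 31 min 15 s = 9075 s.
Frames = 9075 × 30 = 272250.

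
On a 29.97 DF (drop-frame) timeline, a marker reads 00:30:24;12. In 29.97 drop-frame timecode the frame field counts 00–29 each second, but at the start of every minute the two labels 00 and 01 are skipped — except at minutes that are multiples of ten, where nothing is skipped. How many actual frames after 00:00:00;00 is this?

54678

Complete 10-minute blocks: 3, each 17982 frames → 53946.
Remaining 0 whole minutes in the current block: 0 frames.
Within the current minute: 24 × 30 + 12 = 732. Total = 53946 + 0 + 732 = 54678.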